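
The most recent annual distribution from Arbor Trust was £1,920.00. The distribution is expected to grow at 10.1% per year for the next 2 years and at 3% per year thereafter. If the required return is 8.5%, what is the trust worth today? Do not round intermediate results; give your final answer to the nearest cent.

£40950.00

D_1 = 2113.92000
D_2 = 2327.42592
Terminal value at year 2: TV = D_2×(1+g_2)/(r−g_2) = 2397.24870/0.055 = 43586.33996
P_0 = D_1/(1+r)^1 + D_2/(1+r)^2 + TV/(1+r)^2
    = 1948.31336 + 1977.04425 + 37024.64691 = 40950.00452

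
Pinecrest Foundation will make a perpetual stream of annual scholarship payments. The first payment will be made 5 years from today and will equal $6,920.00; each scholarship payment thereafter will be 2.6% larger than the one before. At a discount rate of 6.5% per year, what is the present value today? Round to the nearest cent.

Value at end of year 4: C₁ / (r − g) = $6,920.00 / (0.065 − 0.026) = $177,435.8974
Discount to today: PV = $177,435.8974 / (1 + 0.065)^4 = $177,435.8974 / 1.286466 = $137,925.02

$137925.02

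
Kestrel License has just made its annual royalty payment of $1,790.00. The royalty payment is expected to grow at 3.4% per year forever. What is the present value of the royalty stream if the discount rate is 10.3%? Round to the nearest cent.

D₁ = D₀ × (1 + g) = $1,790.00 × 1.034 = $1,850.8600
Growing perpetuity: P = D₁ / (r − g) = $1,850.8600 / (0.103 − 0.034) = $26,824.06

$26824.06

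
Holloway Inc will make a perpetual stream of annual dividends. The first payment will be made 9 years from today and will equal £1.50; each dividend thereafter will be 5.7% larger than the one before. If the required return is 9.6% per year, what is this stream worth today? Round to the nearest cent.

Value at end of year 8: C₁ / (r − g) = £1.50 / (0.096 − 0.057) = £38.4615
Discount to today: PV = £38.4615 / (1 + 0.096)^8 = £38.4615 / 2.082018 = £18.47

£18.47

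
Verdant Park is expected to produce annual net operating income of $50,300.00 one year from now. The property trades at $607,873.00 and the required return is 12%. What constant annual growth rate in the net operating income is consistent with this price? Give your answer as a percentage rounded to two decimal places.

P = D₁/(r−g) ⇒ g = r − D₁/P = 0.12 − $50,300.00/$607,873.00 = 0.037252

3.73%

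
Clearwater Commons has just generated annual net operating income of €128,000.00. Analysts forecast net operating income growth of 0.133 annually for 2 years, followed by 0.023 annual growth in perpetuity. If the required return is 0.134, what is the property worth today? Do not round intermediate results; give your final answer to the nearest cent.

€1433257.51

D_1 = 145024.00000
D_2 = 164312.19200
Terminal value at year 2: TV = D_2×(1+g_2)/(r−g_2) = 168091.37242/0.111 = 1514336.68843
P_0 = D_1/(1+r)^1 + D_2/(1+r)^2 + TV/(1+r)^2
    = 127887.12522 + 127774.34998 + 1177596.03628 = 1433257.51148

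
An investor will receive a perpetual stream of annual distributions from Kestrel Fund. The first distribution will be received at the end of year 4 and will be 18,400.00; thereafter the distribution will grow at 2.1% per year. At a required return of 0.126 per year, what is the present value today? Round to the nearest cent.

Value at end of year 3: C₁ / (r − g) = 18,400.00 / (0.126 − 0.021) = 175,238.0952
Discount to today: PV = 175,238.0952 / (1 + 0.126)^3 = 175,238.0952 / 1.427628 = 122,747.70

122747.70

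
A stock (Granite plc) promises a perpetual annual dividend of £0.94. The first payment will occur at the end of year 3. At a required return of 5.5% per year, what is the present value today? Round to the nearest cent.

£15.36

Value at end of year 2: C / r = £0.94 / 0.055 = £17.0909
Discount to today: PV = £17.0909 / (1 + 0.055)^2 = £17.0909 / 1.113025 = £15.36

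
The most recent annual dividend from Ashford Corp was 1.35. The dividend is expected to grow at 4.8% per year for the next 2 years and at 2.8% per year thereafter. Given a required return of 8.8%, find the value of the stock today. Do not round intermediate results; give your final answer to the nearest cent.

24.01

D_1 = 1.41480
D_2 = 1.48271
Terminal value at year 2: TV = D_2×(1+g_2)/(r−g_2) = 1.52423/0.06 = 25.40377
P_0 = D_1/(1+r)^1 + D_2/(1+r)^2 + TV/(1+r)^2
    = 1.30037 + 1.25256 + 21.46053 = 24.01346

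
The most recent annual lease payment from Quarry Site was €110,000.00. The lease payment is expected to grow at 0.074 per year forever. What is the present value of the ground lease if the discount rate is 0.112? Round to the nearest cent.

D₁ = D₀ × (1 + g) = €110,000.00 × 1.074 = €118,140.0000
Growing perpetuity: P = D₁ / (r − g) = €118,140.0000 / (0.112 − 0.074) = €3,108,947.37

€3108947.37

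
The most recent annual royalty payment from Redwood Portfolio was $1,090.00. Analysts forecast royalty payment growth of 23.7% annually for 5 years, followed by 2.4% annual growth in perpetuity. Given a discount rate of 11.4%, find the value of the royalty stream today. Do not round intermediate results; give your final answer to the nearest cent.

D_1 = 1348.33000
D_2 = 1667.88421
D_3 = 2063.17277
D_4 = 2552.14471
D_5 = 3157.00301
Terminal value at year 5: TV = D_5×(1+g_2)/(r−g_2) = 3232.77108/0.09 = 35919.67870
P_0 = D_1/(1+r)^1 + D_2/(1+r)^2 + D_3/(1+r)^3 + D_4/(1+r)^4 + D_5/(1+r)^5 + TV/(1+r)^5
    = 1210.35009 + 1343.98839 + 1492.38208 + 1657.16035 + 1840.13227 + 20936.61607 = 28480.62924

$28480.63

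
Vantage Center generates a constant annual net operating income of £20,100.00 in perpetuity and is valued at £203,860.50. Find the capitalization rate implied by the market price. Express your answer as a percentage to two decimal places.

P = C/r ⇒ r = C/P = £20,100.00/£203,860.50 = 0.098597

9.86%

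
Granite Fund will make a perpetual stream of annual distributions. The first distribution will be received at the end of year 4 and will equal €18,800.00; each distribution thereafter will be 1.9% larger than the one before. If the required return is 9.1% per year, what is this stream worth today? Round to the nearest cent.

Value at end of year 3: C₁ / (r − g) = €18,800.00 / (0.091 − 0.019) = €261,111.1111
Discount to today: PV = €261,111.1111 / (1 + 0.091)^3 = €261,111.1111 / 1.298597 = €201,071.77

€201071.77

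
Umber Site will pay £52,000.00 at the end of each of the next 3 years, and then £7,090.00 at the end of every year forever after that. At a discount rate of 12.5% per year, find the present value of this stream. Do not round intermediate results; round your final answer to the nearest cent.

PV of 3-year annuity: £52,000.00 × [1 − (1+0.125)^−3] / 0.125 = 123829.90398
Perpetuity value at year 3: £7,090.00 / 0.125 = 56720.00000
PV of perpetuity: 56720.00000 / (1+0.125)^3 = 39836.26886
Total PV = 123829.90398 + 39836.26886 = 163666.17284

£163666.17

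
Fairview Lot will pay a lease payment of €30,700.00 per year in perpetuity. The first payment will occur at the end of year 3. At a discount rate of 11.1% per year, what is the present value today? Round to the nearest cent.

€224071.84

Value at end of year 2: C / r = €30,700.00 / 0.111 = €276,576.5766
Discount to today: PV = €276,576.5766 / (1 + 0.111)^2 = €276,576.5766 / 1.234321 = €224,071.84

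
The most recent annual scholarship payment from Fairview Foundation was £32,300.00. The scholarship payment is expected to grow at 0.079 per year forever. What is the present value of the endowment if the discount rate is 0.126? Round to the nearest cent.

£741525.53

D₁ = D₀ × (1 + g) = £32,300.00 × 1.079 = £34,851.7000
Growing perpetuity: P = D₁ / (r − g) = £34,851.7000 / (0.126 − 0.079) = £741,525.53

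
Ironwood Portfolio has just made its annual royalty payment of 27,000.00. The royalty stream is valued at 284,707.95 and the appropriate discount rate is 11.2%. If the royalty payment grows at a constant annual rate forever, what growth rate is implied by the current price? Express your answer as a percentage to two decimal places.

1.57%

P = D₀(1+g)/(r−g) ⇒ P(r−g) = D₀(1+g) ⇒ g(P+D₀) = P·r − D₀
g = (P·r − D₀)/(P + D₀) = (284,707.95×0.112 − 27,000.00) / (284,707.95 + 27,000.00) = 0.015679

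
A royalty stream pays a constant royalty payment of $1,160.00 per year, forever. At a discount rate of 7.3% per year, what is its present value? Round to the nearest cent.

$15890.41

Level perpetuity: PV = C / r = $1,160.00 / 0.073 = $15,890.41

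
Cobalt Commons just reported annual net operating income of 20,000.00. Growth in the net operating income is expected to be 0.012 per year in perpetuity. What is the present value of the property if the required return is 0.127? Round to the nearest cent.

176000.00

D₁ = D₀ × (1 + g) = 20,000.00 × 1.012 = 20,240.0000
Growing perpetuity: P = D₁ / (r − g) = 20,240.0000 / (0.127 − 0.012) = 176,000.00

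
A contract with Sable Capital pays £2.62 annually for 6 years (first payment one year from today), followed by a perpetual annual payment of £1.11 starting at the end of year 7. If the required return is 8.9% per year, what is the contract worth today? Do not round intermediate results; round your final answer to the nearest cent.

£19.27

PV of 6-year annuity: £2.62 × [1 − (1+0.089)^−6] / 0.089 = 11.78823
Perpetuity value at year 6: £1.11 / 0.089 = 12.47191
PV of perpetuity: 12.47191 / (1+0.089)^6 = 7.47766
Total PV = 11.78823 + 7.47766 = 19.26589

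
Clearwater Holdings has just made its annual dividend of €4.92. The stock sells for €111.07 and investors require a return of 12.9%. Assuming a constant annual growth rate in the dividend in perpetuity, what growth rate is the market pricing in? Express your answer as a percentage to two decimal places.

8.11%

P = D₀(1+g)/(r−g) ⇒ P(r−g) = D₀(1+g) ⇒ g(P+D₀) = P·r − D₀
g = (P·r − D₀)/(P + D₀) = (€111.07×0.129 − €4.92) / (€111.07 + €4.92) = 0.081111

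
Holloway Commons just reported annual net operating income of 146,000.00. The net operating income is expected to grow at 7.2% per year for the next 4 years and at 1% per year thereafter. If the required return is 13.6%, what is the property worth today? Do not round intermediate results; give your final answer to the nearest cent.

D_1 = 156512.00000
D_2 = 167780.86400
D_3 = 179861.08621
D_4 = 192811.08441
Terminal value at year 4: TV = D_4×(1+g_2)/(r−g_2) = 194739.19526/0.126 = 1545549.16872
P_0 = D_1/(1+r)^1 + D_2/(1+r)^2 + D_3/(1+r)^3 + D_4/(1+r)^4 + TV/(1+r)^4
    = 137774.64789 + 130012.69589 + 122688.03697 + 115776.03489 + 928045.99394 = 1434297.40958

1434297.41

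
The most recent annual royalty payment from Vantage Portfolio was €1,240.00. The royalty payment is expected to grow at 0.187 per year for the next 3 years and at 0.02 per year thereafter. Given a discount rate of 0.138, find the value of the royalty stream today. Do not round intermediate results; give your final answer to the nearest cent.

€16213.33

D_1 = 1471.88000
D_2 = 1747.12156
D_3 = 2073.83329
Terminal value at year 3: TV = D_3×(1+g_2)/(r−g_2) = 2115.30996/0.118 = 17926.35557
P_0 = D_1/(1+r)^1 + D_2/(1+r)^2 + D_3/(1+r)^3 + TV/(1+r)^3
    = 1293.39192 + 1349.08278 + 1407.17158 + 12163.68655 = 16213.33283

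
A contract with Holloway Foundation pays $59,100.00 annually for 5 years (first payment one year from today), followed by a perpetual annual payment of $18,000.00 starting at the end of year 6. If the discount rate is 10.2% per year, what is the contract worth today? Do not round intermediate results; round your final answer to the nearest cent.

$331479.14

PV of 5-year annuity: $59,100.00 × [1 − (1+0.102)^−5] / 0.102 = 222895.50915
Perpetuity value at year 5: $18,000.00 / 0.102 = 176470.58824
PV of perpetuity: 176470.58824 / (1+0.102)^5 = 108583.63113
Total PV = 222895.50915 + 108583.63113 = 331479.14028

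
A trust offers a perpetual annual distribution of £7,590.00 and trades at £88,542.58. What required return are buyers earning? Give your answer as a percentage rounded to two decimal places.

P = C/r ⇒ r = C/P = £7,590.00/£88,542.58 = 0.085721

8.57%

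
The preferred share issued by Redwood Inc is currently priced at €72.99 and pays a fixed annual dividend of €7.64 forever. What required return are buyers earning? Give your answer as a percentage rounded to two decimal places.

10.47%

P = C/r ⇒ r = C/P = €7.64/€72.99 = 0.104672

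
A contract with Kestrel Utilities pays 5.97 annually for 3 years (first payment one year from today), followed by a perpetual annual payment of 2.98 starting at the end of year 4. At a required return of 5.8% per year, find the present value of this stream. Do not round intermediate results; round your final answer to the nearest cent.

PV of 3-year annuity: 5.97 × [1 − (1+0.058)^−3] / 0.058 = 16.01712
Perpetuity value at year 3: 2.98 / 0.058 = 51.37931
PV of perpetuity: 51.37931 / (1+0.058)^3 = 43.38417
Total PV = 16.01712 + 43.38417 = 59.40128

59.40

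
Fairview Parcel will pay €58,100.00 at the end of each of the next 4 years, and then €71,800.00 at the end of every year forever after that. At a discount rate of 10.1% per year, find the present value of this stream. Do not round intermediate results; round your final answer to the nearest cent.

€667557.77

PV of 4-year annuity: €58,100.00 × [1 − (1+0.101)^−4] / 0.101 = 183771.21777
Perpetuity value at year 4: €71,800.00 / 0.101 = 710891.08911
PV of perpetuity: 710891.08911 / (1+0.101)^4 = 483786.55493
Total PV = 183771.21777 + 483786.55493 = 667557.77270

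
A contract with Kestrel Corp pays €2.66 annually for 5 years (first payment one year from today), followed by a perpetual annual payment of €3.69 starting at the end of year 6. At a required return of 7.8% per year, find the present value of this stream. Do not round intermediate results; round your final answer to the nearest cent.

€43.17

PV of 5-year annuity: €2.66 × [1 − (1+0.078)^−5] / 0.078 = 10.67683
Perpetuity value at year 5: €3.69 / 0.078 = 47.30769
PV of perpetuity: 47.30769 / (1+0.078)^5 = 32.49660
Total PV = 10.67683 + 32.49660 = 43.17343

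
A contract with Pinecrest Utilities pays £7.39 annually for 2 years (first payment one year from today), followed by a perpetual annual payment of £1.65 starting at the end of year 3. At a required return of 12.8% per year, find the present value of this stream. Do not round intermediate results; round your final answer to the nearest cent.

PV of 2-year annuity: £7.39 × [1 − (1+0.128)^−2] / 0.128 = 12.35941
Perpetuity value at year 2: £1.65 / 0.128 = 12.89062
PV of perpetuity: 12.89062 / (1+0.128)^2 = 10.13108
Total PV = 12.35941 + 10.13108 = 22.49049

£22.49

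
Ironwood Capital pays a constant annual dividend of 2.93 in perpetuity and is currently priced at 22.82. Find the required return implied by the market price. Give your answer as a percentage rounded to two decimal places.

12.84%

P = C/r ⇒ r = C/P = 2.93/22.82 = 0.128396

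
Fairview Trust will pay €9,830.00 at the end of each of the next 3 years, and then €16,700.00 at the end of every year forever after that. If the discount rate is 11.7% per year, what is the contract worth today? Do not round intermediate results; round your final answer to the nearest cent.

€126149.02

PV of 3-year annuity: €9,830.00 × [1 − (1+0.117)^−3] / 0.117 = 23732.25067
Perpetuity value at year 3: €16,700.00 / 0.117 = 142735.04274
PV of perpetuity: 142735.04274 / (1+0.117)^3 = 102416.77355
Total PV = 23732.25067 + 102416.77355 = 126149.02421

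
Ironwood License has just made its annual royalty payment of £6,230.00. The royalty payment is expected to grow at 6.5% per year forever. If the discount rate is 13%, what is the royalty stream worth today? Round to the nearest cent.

£102076.15

D₁ = D₀ × (1 + g) = £6,230.00 × 1.065 = £6,634.9500
Growing perpetuity: P = D₁ / (r − g) = £6,634.9500 / (0.13 − 0.065) = £102,076.15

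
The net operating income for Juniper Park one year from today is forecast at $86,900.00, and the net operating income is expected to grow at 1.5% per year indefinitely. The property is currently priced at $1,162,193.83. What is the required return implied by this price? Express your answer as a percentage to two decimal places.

8.98%

P = D₁/(r − g) ⇒ r = D₁/P + g = $86,900.0000/$1,162,193.83 + 0.015 = 0.074772 + 0.015 = 0.089772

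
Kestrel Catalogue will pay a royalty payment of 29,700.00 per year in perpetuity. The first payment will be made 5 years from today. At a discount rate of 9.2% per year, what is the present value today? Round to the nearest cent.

227027.29

Value at end of year 4: C / r = 29,700.00 / 0.092 = 322,826.0870
Discount to today: PV = 322,826.0870 / (1 + 0.092)^4 = 322,826.0870 / 1.421970 = 227,027.29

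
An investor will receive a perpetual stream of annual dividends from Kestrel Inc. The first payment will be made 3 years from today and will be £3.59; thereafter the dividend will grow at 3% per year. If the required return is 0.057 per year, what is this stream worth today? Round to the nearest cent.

Value at end of year 2: C₁ / (r − g) = £3.59 / (0.057 − 0.03) = £132.9630
Discount to today: PV = £132.9630 / (1 + 0.057)^2 = £132.9630 / 1.117249 = £119.01

£119.01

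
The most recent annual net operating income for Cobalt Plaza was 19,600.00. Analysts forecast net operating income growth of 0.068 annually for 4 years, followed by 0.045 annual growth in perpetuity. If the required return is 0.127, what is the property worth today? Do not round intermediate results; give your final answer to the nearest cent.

270103.38

D_1 = 20932.80000
D_2 = 22356.23040
D_3 = 23876.45407
D_4 = 25500.05294
Terminal value at year 4: TV = D_4×(1+g_2)/(r−g_2) = 26647.55533/0.082 = 324970.18691
P_0 = D_1/(1+r)^1 + D_2/(1+r)^2 + D_3/(1+r)^3 + D_4/(1+r)^4 + TV/(1+r)^4
    = 18573.91304 + 17601.54315 + 16680.07816 + 15806.85313 + 201440.99411 = 270103.38159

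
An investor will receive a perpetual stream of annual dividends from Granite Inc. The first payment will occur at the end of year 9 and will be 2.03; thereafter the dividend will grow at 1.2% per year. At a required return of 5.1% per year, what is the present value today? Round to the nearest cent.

34.96

Value at end of year 8: C₁ / (r − g) = 2.03 / (0.051 − 0.012) = 52.0513
Discount to today: PV = 52.0513 / (1 + 0.051)^8 = 52.0513 / 1.488750 = 34.96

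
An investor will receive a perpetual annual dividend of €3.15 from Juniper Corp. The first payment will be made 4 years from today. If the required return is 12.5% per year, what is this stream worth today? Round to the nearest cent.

€17.70

Value at end of year 3: C / r = €3.15 / 0.125 = €25.2000
Discount to today: PV = €25.2000 / (1 + 0.125)^3 = €25.2000 / 1.423828 = €17.70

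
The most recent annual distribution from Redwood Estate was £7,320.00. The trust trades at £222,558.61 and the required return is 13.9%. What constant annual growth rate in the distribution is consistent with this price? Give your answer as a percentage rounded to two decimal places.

10.27%

P = D₀(1+g)/(r−g) ⇒ P(r−g) = D₀(1+g) ⇒ g(P+D₀) = P·r − D₀
g = (P·r − D₀)/(P + D₀) = (£222,558.61×0.139 − £7,320.00) / (£222,558.61 + £7,320.00) = 0.102731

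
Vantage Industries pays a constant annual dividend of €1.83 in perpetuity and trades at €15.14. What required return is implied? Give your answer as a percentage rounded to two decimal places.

P = C/r ⇒ r = C/P = €1.83/€15.14 = 0.120872

12.09%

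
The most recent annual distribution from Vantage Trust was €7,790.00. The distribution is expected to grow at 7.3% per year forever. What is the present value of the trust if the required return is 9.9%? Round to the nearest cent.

D₁ = D₀ × (1 + g) = €7,790.00 × 1.073 = €8,358.6700
Growing perpetuity: P = D₁ / (r − g) = €8,358.6700 / (0.099 − 0.073) = €321,487.31

€321487.31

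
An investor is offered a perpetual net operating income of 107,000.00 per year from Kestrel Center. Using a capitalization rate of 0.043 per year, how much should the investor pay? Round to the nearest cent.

Level perpetuity: PV = C / r = 107,000.00 / 0.043 = 2,488,372.09

2488372.09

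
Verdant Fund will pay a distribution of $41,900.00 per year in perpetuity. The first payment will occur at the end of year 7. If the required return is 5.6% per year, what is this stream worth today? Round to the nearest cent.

Value at end of year 6: C / r = $41,900.00 / 0.056 = $748,214.2857
Discount to today: PV = $748,214.2857 / (1 + 0.056)^6 = $748,214.2857 / 1.386703 = $539,563.41

$539563.41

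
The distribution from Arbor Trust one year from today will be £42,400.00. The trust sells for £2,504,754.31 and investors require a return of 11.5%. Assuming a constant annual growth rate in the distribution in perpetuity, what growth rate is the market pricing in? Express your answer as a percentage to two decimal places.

P = D₁/(r−g) ⇒ g = r − D₁/P = 0.115 − £42,400.00/£2,504,754.31 = 0.098072

9.81%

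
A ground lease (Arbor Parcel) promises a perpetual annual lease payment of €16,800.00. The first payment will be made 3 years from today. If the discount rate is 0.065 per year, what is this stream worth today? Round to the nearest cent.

€227875.01

Value at end of year 2: C / r = €16,800.00 / 0.065 = €258,461.5385
Discount to today: PV = €258,461.5385 / (1 + 0.065)^2 = €258,461.5385 / 1.134225 = €227,875.01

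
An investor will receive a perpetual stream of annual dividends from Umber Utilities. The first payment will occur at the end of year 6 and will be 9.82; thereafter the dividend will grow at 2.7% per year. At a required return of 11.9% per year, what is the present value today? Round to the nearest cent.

Value at end of year 5: C₁ / (r − g) = 9.82 / (0.119 − 0.027) = 106.7391
Discount to today: PV = 106.7391 / (1 + 0.119)^5 = 106.7391 / 1.754488 = 60.84

60.84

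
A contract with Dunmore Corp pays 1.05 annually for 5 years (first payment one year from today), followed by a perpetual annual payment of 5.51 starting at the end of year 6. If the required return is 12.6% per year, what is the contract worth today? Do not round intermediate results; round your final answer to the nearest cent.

PV of 5-year annuity: 1.05 × [1 − (1+0.126)^−5] / 0.126 = 3.72942
Perpetuity value at year 5: 5.51 / 0.126 = 43.73016
PV of perpetuity: 43.73016 / (1+0.126)^5 = 24.15956
Total PV = 3.72942 + 24.15956 = 27.88899

27.89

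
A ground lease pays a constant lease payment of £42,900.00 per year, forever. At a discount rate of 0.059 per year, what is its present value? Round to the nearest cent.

Level perpetuity: PV = C / r = £42,900.00 / 0.059 = £727,118.64

£727118.64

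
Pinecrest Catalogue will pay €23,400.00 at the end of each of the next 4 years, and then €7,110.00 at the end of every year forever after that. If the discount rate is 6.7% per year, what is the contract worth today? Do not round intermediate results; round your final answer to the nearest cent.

€161672.84

PV of 4-year annuity: €23,400.00 × [1 − (1+0.067)^−4] / 0.067 = 79800.51186
Perpetuity value at year 4: €7,110.00 / 0.067 = 106119.40299
PV of perpetuity: 106119.40299 / (1+0.067)^4 = 81872.32438
Total PV = 79800.51186 + 81872.32438 = 161672.83624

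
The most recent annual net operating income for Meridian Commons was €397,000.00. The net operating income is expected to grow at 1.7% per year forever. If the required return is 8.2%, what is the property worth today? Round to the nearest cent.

D₁ = D₀ × (1 + g) = €397,000.00 × 1.017 = €403,749.0000
Growing perpetuity: P = D₁ / (r − g) = €403,749.0000 / (0.082 − 0.017) = €6,211,523.08

€6211523.08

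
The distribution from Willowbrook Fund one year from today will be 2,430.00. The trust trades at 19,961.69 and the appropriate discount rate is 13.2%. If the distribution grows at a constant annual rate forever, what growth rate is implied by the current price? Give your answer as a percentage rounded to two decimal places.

1.03%

P = D₁/(r−g) ⇒ g = r − D₁/P = 0.132 − 2,430.00/19,961.69 = 0.010267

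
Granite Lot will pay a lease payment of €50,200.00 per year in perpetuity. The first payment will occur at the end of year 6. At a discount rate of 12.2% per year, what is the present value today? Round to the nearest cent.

Value at end of year 5: C / r = €50,200.00 / 0.122 = €411,475.4098
Discount to today: PV = €411,475.4098 / (1 + 0.122)^5 = €411,475.4098 / 1.778133 = €231,408.66

€231408.66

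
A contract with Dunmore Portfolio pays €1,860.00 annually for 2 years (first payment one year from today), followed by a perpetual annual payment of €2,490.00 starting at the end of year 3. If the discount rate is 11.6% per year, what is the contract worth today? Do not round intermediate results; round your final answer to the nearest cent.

PV of 2-year annuity: €1,860.00 × [1 − (1+0.116)^−2] / 0.116 = 3160.09558
Perpetuity value at year 2: €2,490.00 / 0.116 = 21465.51724
PV of perpetuity: 21465.51724 / (1+0.116)^2 = 17235.06671
Total PV = 3160.09558 + 17235.06671 = 20395.16229

€20395.16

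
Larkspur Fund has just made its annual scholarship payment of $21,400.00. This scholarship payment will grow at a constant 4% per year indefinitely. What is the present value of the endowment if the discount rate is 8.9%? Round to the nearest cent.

$454204.08

D₁ = D₀ × (1 + g) = $21,400.00 × 1.04 = $22,256.0000
Growing perpetuity: P = D₁ / (r − g) = $22,256.0000 / (0.089 − 0.04) = $454,204.08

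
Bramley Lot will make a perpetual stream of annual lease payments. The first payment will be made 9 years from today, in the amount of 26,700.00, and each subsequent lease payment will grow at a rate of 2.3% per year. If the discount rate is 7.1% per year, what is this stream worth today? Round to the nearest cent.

321332.21

Value at end of year 8: C₁ / (r − g) = 26,700.00 / (0.071 − 0.023) = 556,250.0000
Discount to today: PV = 556,250.0000 / (1 + 0.071)^8 = 556,250.0000 / 1.731075 = 321,332.21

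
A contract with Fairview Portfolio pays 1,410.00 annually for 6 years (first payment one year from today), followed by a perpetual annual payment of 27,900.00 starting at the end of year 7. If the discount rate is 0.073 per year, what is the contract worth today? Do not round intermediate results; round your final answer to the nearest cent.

257087.10

PV of 6-year annuity: 1,410.00 × [1 − (1+0.073)^−6] / 0.073 = 6659.02610
Perpetuity value at year 6: 27,900.00 / 0.073 = 382191.78082
PV of perpetuity: 382191.78082 / (1+0.073)^6 = 250428.07280
Total PV = 6659.02610 + 250428.07280 = 257087.09891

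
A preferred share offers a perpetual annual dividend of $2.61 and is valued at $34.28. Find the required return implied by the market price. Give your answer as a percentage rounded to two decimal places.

7.61%

P = C/r ⇒ r = C/P = $2.61/$34.28 = 0.076138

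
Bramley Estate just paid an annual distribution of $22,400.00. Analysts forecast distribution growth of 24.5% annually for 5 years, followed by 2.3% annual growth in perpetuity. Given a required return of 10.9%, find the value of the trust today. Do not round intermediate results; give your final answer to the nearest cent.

$635724.73

D_1 = 27888.00000
D_2 = 34720.56000
D_3 = 43227.09720
D_4 = 53817.73601
D_5 = 67003.08134
Terminal value at year 5: TV = D_5×(1+g_2)/(r−g_2) = 68544.15221/0.086 = 797025.02568
P_0 = D_1/(1+r)^1 + D_2/(1+r)^2 + D_3/(1+r)^3 + D_4/(1+r)^4 + D_5/(1+r)^5 + TV/(1+r)^5
    = 25146.97926 + 28230.82884 + 31692.86015 + 35579.45075 + 39942.66563 + 475131.94115 = 635724.72577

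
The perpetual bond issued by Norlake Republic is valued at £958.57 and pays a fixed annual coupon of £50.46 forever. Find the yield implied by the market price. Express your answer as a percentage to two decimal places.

P = C/r ⇒ r = C/P = £50.46/£958.57 = 0.052641

5.26%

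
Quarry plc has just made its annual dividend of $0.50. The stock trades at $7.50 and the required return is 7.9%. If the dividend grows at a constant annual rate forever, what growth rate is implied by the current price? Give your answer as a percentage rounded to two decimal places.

P = D₀(1+g)/(r−g) ⇒ P(r−g) = D₀(1+g) ⇒ g(P+D₀) = P·r − D₀
g = (P·r − D₀)/(P + D₀) = ($7.50×0.079 − $0.50) / ($7.50 + $0.50) = 0.011562

1.16%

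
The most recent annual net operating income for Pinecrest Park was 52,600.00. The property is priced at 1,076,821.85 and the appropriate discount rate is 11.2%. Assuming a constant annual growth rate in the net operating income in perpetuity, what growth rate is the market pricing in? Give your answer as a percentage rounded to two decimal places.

P = D₀(1+g)/(r−g) ⇒ P(r−g) = D₀(1+g) ⇒ g(P+D₀) = P·r − D₀
g = (P·r − D₀)/(P + D₀) = (1,076,821.85×0.112 − 52,600.00) / (1,076,821.85 + 52,600.00) = 0.060211

6.02%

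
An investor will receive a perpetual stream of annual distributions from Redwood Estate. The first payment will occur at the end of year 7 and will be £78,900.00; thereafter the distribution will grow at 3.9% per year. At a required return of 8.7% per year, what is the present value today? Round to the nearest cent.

£996456.86

Value at end of year 6: C₁ / (r − g) = £78,900.00 / (0.087 − 0.039) = £1,643,750.0000
Discount to today: PV = £1,643,750.0000 / (1 + 0.087)^6 = £1,643,750.0000 / 1.649595 = £996,456.86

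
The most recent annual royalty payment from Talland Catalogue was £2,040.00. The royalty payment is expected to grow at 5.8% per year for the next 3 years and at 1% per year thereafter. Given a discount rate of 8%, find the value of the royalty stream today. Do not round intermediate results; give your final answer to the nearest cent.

£33545.95

D_1 = 2158.32000
D_2 = 2283.50256
D_3 = 2415.94571
Terminal value at year 3: TV = D_3×(1+g_2)/(r−g_2) = 2440.10517/0.07 = 34858.64522
P_0 = D_1/(1+r)^1 + D_2/(1+r)^2 + D_3/(1+r)^3 + TV/(1+r)^3
    = 1998.44444 + 1957.73539 + 1917.85560 + 27671.91646 = 33545.95189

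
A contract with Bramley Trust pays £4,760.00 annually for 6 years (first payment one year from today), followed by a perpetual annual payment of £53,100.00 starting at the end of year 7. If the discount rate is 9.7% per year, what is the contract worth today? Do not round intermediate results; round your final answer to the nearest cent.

PV of 6-year annuity: £4,760.00 × [1 − (1+0.097)^−6] / 0.097 = 20914.57676
Perpetuity value at year 6: £53,100.00 / 0.097 = 547422.68041
PV of perpetuity: 547422.68041 / (1+0.097)^6 = 314110.91027
Total PV = 20914.57676 + 314110.91027 = 335025.48703

£335025.49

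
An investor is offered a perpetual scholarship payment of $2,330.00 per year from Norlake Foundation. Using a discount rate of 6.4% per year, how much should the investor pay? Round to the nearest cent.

$36406.25

Level perpetuity: PV = C / r = $2,330.00 / 0.064 = $36,406.25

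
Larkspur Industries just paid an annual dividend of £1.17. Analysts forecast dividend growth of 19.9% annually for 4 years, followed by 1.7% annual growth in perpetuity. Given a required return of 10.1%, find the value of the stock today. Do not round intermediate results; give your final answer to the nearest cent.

£25.74

D_1 = 1.40283
D_2 = 1.68199
D_3 = 2.01671
D_4 = 2.41804
Terminal value at year 4: TV = D_4×(1+g_2)/(r−g_2) = 2.45914/0.084 = 29.27550
P_0 = D_1/(1+r)^1 + D_2/(1+r)^2 + D_3/(1+r)^3 + D_4/(1+r)^4 + TV/(1+r)^4
    = 1.27414 + 1.38755 + 1.51106 + 1.64556 + 19.92301 = 25.74132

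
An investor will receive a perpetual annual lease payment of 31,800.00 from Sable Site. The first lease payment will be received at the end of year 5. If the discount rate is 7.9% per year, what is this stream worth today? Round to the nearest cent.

Value at end of year 4: C / r = 31,800.00 / 0.079 = 402,531.6456
Discount to today: PV = 402,531.6456 / (1 + 0.079)^4 = 402,531.6456 / 1.355457 = 296,971.14

296971.14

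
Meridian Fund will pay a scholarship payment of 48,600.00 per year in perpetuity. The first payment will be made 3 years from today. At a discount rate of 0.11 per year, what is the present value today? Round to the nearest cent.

Value at end of year 2: C / r = 48,600.00 / 0.11 = 441,818.1818
Discount to today: PV = 441,818.1818 / (1 + 0.11)^2 = 441,818.1818 / 1.232100 = 358,589.55

358589.55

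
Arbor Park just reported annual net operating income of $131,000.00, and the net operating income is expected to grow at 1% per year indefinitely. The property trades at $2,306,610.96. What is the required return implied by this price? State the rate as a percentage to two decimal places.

D₁ = $131,000.00 × 1.01 = $132,310.0000
P = D₁/(r − g) ⇒ r = D₁/P + g = $132,310.0000/$2,306,610.96 + 0.01 = 0.057361 + 0.01 = 0.067361

6.74%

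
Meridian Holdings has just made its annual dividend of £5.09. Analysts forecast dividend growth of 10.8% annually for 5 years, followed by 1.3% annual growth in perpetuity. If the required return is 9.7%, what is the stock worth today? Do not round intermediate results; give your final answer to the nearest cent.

£90.75

D_1 = 5.63972
D_2 = 6.24881
D_3 = 6.92368
D_4 = 7.67144
D_5 = 8.49995
Terminal value at year 5: TV = D_5×(1+g_2)/(r−g_2) = 8.61045/0.084 = 102.50540
P_0 = D_1/(1+r)^1 + D_2/(1+r)^2 + D_3/(1+r)^3 + D_4/(1+r)^4 + D_5/(1+r)^5 + TV/(1+r)^5
    = 5.14104 + 5.19259 + 5.24466 + 5.29725 + 5.35037 + 64.52286 = 90.74876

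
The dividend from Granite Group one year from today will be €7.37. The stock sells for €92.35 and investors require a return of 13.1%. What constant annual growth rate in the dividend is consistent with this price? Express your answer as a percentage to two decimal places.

5.12%

P = D₁/(r−g) ⇒ g = r − D₁/P = 0.131 − €7.37/€92.35 = 0.051195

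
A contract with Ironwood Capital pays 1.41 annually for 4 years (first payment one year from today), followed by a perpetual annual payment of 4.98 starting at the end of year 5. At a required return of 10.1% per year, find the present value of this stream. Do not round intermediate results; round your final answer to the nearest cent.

38.01

PV of 4-year annuity: 1.41 × [1 − (1+0.101)^−4] / 0.101 = 4.45985
Perpetuity value at year 4: 4.98 / 0.101 = 49.30693
PV of perpetuity: 49.30693 / (1+0.101)^4 = 33.55511
Total PV = 4.45985 + 33.55511 = 38.01496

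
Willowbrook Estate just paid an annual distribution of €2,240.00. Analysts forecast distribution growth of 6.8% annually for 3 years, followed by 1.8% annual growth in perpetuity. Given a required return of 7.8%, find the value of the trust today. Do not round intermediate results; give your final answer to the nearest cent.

D_1 = 2392.32000
D_2 = 2554.99776
D_3 = 2728.73761
Terminal value at year 3: TV = D_3×(1+g_2)/(r−g_2) = 2777.85488/0.06 = 46297.58141
P_0 = D_1/(1+r)^1 + D_2/(1+r)^2 + D_3/(1+r)^3 + TV/(1+r)^3
    = 2219.22078 + 2198.63432 + 2178.23882 + 36957.45200 = 43553.54591

€43553.55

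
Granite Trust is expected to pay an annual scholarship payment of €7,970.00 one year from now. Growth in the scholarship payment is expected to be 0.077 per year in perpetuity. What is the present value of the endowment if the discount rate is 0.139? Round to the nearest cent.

Growing perpetuity: P = D₁ / (r − g) = €7,970.0000 / (0.139 − 0.077) = €128,548.39

€128548.39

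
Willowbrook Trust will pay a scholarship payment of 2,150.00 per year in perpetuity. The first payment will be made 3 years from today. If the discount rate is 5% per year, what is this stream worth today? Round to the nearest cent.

Value at end of year 2: C / r = 2,150.00 / 0.05 = 43,000.0000
Discount to today: PV = 43,000.0000 / (1 + 0.05)^2 = 43,000.0000 / 1.102500 = 39,002.27

39002.27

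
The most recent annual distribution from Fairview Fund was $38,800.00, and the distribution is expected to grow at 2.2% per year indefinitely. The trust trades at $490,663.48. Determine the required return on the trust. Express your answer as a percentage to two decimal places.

10.28%

D₁ = $38,800.00 × 1.022 = $39,653.6000
P = D₁/(r − g) ⇒ r = D₁/P + g = $39,653.6000/$490,663.48 + 0.022 = 0.080816 + 0.022 = 0.102816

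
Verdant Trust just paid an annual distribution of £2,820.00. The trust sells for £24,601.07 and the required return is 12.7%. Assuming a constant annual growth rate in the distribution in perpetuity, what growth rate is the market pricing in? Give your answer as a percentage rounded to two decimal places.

1.11%

P = D₀(1+g)/(r−g) ⇒ P(r−g) = D₀(1+g) ⇒ g(P+D₀) = P·r − D₀
g = (P·r − D₀)/(P + D₀) = (£24,601.07×0.127 − £2,820.00) / (£24,601.07 + £2,820.00) = 0.011099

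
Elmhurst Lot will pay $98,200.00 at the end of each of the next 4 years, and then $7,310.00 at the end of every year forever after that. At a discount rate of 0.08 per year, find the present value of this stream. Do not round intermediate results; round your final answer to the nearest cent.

PV of 4-year annuity: $98,200.00 × [1 − (1+0.08)^−4] / 0.08 = 325250.85569
Perpetuity value at year 4: $7,310.00 / 0.08 = 91375.00000
PV of perpetuity: 91375.00000 / (1+0.08)^4 = 67163.35280
Total PV = 325250.85569 + 67163.35280 = 392414.20849

$392414.21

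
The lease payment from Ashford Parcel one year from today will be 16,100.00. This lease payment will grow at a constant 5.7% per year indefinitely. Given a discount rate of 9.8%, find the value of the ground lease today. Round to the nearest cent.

Growing perpetuity: P = D₁ / (r − g) = 16,100.0000 / (0.098 − 0.057) = 392,682.93

392682.93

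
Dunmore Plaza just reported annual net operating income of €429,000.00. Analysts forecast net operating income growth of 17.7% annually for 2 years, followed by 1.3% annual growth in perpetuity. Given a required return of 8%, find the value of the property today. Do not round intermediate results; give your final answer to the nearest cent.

€8680716.58

D_1 = 504933.00000
D_2 = 594306.14100
Terminal value at year 2: TV = D_2×(1+g_2)/(r−g_2) = 602032.12083/0.067 = 8985554.04228
P_0 = D_1/(1+r)^1 + D_2/(1+r)^2 + TV/(1+r)^2
    = 467530.55556 + 509521.72582 + 7703664.30237 = 8680716.58375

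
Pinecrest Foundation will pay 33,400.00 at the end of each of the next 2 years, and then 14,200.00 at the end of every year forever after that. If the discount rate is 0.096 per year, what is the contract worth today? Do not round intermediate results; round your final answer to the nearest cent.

181418.72

PV of 2-year annuity: 33,400.00 × [1 − (1+0.096)^−2] / 0.096 = 58279.61000
Perpetuity value at year 2: 14,200.00 / 0.096 = 147916.66667
PV of perpetuity: 147916.66667 / (1+0.096)^2 = 123139.10793
Total PV = 58279.61000 + 123139.10793 = 181418.71792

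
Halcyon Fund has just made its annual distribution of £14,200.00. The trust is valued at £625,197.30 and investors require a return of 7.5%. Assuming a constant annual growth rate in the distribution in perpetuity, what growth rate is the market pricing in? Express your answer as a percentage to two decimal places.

5.11%

P = D₀(1+g)/(r−g) ⇒ P(r−g) = D₀(1+g) ⇒ g(P+D₀) = P·r − D₀
g = (P·r − D₀)/(P + D₀) = (£625,197.30×0.075 − £14,200.00) / (£625,197.30 + £14,200.00) = 0.051126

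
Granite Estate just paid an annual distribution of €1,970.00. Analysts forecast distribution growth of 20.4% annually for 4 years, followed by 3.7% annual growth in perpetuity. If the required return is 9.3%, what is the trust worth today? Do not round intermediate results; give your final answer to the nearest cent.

D_1 = 2371.88000
D_2 = 2855.74352
D_3 = 3438.31520
D_4 = 4139.73150
Terminal value at year 4: TV = D_4×(1+g_2)/(r−g_2) = 4292.90156/0.056 = 76658.95650
P_0 = D_1/(1+r)^1 + D_2/(1+r)^2 + D_3/(1+r)^3 + D_4/(1+r)^4 + TV/(1+r)^4
    = 2170.06404 + 2390.44566 + 2633.20821 + 2900.62460 + 53713.35199 = 63807.69451

€63807.69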